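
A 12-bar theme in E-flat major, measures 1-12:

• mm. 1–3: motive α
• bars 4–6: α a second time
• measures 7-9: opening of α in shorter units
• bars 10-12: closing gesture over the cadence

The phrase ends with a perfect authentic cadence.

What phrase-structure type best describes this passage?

sentence

Basic idea (mm. 1-3) + its repetition (bars 4–6) form the presentation; fragmentation and cadence (bars 7–12) form the continuation — the 12-bar whole is a sentence.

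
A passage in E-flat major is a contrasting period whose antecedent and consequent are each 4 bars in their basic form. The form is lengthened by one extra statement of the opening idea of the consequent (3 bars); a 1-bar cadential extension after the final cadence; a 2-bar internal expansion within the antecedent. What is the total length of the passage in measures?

14 measures

Basic contrasting period: 4 + 4 = 8 bars.
8 (basic form) + 3 (extra statement) + 1 (cadential extension) + 2 (internal expansion) = 14.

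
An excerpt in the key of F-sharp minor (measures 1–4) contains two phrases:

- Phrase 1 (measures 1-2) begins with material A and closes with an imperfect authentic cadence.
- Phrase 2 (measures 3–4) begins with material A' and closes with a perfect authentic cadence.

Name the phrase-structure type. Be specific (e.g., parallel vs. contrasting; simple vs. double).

Phrase 1 ends with an imperfect authentic cadence (weaker) and phrase 2 with a perfect authentic cadence (stronger): antecedent + consequent = a period.
The two phrases open with the same material (A / A'), so the period is parallel.

parallel period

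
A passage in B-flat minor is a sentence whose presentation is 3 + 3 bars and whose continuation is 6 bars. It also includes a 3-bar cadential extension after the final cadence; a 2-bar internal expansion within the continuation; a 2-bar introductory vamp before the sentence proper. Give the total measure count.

19 measures

Basic sentence: 3 + 3 + 6 = 12 bars.
12 (basic form) + 3 (cadential extension) + 2 (internal expansion) + 2 (introduction) = 19.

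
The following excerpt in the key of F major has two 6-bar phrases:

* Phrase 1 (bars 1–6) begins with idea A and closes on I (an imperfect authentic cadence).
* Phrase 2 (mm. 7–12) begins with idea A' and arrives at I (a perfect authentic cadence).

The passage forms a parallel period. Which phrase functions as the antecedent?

phrase 1

The phrase ending with the weaker cadence (imperfect authentic cadence) is the antecedent; the one ending more conclusively (perfect authentic cadence) is the consequent. The antecedent is phrase 1.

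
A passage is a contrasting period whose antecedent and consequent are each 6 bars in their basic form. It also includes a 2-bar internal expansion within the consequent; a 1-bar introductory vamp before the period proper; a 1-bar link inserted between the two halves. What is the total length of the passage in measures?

Basic contrasting period: 6 + 6 = 12 bars.
12 (basic form) + 2 (internal expansion) + 1 (introduction) + 1 (link) = 16.

16 measures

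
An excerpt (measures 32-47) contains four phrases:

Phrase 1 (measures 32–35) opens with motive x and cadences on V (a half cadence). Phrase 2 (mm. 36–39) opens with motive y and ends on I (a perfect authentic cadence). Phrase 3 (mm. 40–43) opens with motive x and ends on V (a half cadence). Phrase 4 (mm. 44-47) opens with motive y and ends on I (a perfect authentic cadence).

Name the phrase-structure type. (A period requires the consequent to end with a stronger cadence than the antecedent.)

repeated period

The cadence pattern HC–PAC–HC–PAC is weak–strong twice, and phrases 3–4 restate phrases 1–2: a period heard twice, not a double period (which would end weakly at phrase 2).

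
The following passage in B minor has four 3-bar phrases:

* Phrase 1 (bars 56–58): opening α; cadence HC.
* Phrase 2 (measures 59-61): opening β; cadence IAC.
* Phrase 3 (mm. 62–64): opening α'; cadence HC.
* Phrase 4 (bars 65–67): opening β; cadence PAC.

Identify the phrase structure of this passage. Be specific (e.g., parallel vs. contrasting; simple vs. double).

Four phrases in two halves: the first half (bars 56–61) ends with an imperfect authentic cadence, the second (bars 62-67) with a perfect authentic cadence — a large antecedent–consequent pair, i.e. a double period.
Phrase 3 begins with the same material as phrase 1, making it parallel.

parallel double period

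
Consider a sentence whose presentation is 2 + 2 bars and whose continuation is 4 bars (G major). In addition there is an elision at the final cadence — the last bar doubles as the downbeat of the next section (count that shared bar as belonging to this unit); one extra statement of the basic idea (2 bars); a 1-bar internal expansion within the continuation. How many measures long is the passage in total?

11 measures

Basic sentence: 2 + 2 + 4 = 8 bars.
8 (basic form) + 2 (extra statement) + 1 (internal expansion) = 11.
The elision shares a bar with the next section but does not change this unit's count.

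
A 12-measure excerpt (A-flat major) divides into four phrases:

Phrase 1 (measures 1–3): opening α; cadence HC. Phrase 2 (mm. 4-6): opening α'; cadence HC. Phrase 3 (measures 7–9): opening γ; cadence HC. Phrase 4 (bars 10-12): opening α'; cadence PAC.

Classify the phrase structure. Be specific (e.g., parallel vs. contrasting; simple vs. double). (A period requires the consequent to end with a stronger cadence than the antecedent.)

contrasting double period

Four phrases in two halves: the first half (mm. 1–6) ends with a half cadence, the second (bars 7–12) with a perfect authentic cadence — a large antecedent–consequent pair, i.e. a double period.
Phrase 3 begins with different material from phrase 1, making it contrasting.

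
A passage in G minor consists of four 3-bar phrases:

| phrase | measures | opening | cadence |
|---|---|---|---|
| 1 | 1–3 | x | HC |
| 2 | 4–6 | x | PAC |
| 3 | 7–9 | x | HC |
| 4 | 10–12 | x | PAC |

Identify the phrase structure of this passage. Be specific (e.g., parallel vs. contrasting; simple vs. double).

The cadence pattern HC–PAC–HC–PAC is weak–strong twice, and phrases 3–4 restate phrases 1–2: a period heard twice, not a double period (which would end weakly at phrase 2).

repeated period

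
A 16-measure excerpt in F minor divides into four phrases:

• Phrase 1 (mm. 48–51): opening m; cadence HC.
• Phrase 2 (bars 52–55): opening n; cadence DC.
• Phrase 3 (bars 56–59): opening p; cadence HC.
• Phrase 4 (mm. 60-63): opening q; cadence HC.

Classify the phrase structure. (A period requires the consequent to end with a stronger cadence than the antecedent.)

phrase group

Phrase 4 ends with a half cadence, no stronger than phrase 2's deceptive cadence, so the four phrases do not form a double period; nor do phrases 3–4 duplicate 1–2, so it is not a repeated period. With no phrase reaching a conclusive cadence, the passage is a phrase group.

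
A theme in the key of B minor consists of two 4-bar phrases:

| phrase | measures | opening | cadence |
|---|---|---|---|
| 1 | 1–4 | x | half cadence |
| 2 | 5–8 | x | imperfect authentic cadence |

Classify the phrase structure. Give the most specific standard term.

parallel period

Phrase 1 ends with a half cadence (weaker) and phrase 2 with an imperfect authentic cadence (stronger): antecedent + consequent = a period.
The two phrases open with the same material (x / x), so the period is parallel.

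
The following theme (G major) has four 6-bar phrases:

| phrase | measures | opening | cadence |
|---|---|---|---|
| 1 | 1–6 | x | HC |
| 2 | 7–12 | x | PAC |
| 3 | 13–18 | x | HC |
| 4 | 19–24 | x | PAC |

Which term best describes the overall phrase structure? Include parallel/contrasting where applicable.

repeated period

The cadence pattern HC–PAC–HC–PAC is weak–strong twice, and phrases 3–4 restate phrases 1–2: a period heard twice, not a double period (which would end weakly at phrase 2).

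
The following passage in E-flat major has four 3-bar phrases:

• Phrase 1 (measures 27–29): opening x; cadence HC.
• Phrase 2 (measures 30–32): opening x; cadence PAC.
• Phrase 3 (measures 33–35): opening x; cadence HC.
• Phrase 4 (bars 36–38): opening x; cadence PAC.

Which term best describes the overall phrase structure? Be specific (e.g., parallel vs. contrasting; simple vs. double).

The cadence pattern HC–PAC–HC–PAC is weak–strong twice, and phrases 3–4 restate phrases 1–2: a period heard twice, not a double period (which would end weakly at phrase 2).

repeated period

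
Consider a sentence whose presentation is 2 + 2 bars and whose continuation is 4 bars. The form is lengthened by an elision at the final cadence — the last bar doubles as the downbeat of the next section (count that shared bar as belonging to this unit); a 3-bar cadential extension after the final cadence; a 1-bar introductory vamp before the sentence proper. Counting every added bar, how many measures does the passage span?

12 measures

Basic sentence: 2 + 2 + 4 = 8 bars.
8 (basic form) + 3 (cadential extension) + 1 (introduction) = 12.
The elision shares a bar with the next section but does not change this unit's count.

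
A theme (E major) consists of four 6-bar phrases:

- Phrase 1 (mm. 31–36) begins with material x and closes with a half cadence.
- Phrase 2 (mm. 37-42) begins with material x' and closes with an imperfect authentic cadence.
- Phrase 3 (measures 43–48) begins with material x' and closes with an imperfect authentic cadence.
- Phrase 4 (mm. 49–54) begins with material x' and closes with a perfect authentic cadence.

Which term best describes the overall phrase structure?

Four phrases in two halves: the first half (mm. 31-42) ends with an imperfect authentic cadence, the second (measures 43-54) with a perfect authentic cadence — a large antecedent–consequent pair, i.e. a double period.
Phrase 3 begins with the same material as phrase 1, making it parallel.

parallel double period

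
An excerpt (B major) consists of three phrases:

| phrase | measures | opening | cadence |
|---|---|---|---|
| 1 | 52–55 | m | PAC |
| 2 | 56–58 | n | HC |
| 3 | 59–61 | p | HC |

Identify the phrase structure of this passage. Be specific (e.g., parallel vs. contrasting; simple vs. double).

phrase group

The final phrase closes with a half cadence, which is not stronger than the preceding half cadence; the 3 phrases lack an overall antecedent–consequent design and so form a phrase group.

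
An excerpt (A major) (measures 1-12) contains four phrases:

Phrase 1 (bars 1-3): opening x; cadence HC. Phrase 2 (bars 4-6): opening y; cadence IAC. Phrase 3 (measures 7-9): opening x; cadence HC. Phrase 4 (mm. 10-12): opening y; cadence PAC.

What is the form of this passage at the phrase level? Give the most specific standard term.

parallel double period

Four phrases in two halves: the first half (measures 1-6) ends with an imperfect authentic cadence, the second (measures 7–12) with a perfect authentic cadence — a large antecedent–consequent pair, i.e. a double period.
Phrase 3 begins with the same material as phrase 1, making it parallel.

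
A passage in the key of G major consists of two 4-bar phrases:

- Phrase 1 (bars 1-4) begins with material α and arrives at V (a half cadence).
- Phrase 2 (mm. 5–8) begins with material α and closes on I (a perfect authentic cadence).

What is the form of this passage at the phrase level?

Phrase 1 ends with a half cadence (weaker) and phrase 2 with a perfect authentic cadence (stronger): antecedent + consequent = a period.
The two phrases open with the same material (α / α), so the period is parallel.

parallel period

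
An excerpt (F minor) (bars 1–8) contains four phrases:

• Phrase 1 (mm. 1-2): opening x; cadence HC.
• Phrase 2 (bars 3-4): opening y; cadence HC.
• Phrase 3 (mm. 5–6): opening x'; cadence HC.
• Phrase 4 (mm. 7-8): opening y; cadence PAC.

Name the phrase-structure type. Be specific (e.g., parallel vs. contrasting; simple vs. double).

Four phrases in two halves: the first half (mm. 1–4) ends with a half cadence, the second (bars 5–8) with a perfect authentic cadence — a large antecedent–consequent pair, i.e. a double period.
Phrase 3 begins with the same material as phrase 1, making it parallel.

parallel double period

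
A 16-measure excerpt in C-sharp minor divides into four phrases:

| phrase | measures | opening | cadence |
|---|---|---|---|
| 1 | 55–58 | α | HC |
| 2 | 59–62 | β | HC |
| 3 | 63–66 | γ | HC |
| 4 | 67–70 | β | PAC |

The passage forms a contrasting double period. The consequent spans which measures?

In a double period the four phrases pair into a large antecedent (phrases 1–2, ending half cadence) and a large consequent (phrases 3–4, ending perfect authentic cadence). The consequent spans bars 63–70.

measures 63–70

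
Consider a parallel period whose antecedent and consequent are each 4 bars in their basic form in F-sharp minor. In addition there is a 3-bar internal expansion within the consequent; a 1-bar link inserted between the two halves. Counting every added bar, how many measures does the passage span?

12 measures

Basic parallel period: 4 + 4 = 8 bars.
8 (basic form) + 3 (internal expansion) + 1 (link) = 12.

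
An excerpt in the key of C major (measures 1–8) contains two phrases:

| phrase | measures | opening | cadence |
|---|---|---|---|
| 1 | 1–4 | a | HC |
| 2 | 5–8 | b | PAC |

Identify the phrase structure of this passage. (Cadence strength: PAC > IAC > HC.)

Phrase 1 ends with a half cadence (weaker) and phrase 2 with a perfect authentic cadence (stronger): antecedent + consequent = a period.
The two phrases open with different material (a / b), so the period is contrasting.

contrasting period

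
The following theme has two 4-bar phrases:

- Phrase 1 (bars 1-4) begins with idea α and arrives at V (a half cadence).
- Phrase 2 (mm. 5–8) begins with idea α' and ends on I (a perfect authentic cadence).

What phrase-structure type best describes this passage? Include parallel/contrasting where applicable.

Phrase 1 ends with a half cadence (weaker) and phrase 2 with a perfect authentic cadence (stronger): antecedent + consequent = a period.
The two phrases open with the same material (α / α'), so the period is parallel.

parallel period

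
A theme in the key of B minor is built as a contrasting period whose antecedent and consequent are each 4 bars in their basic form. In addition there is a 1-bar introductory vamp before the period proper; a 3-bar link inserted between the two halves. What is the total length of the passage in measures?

Basic contrasting period: 4 + 4 = 8 bars.
8 (basic form) + 1 (introduction) + 3 (link) = 12.

12 measures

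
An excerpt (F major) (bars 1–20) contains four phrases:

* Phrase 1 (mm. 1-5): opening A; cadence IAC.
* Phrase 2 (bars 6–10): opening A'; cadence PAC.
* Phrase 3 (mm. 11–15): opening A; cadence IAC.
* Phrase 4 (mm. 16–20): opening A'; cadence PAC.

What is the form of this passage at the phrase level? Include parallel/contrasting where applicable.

The cadence pattern IAC–PAC–IAC–PAC is weak–strong twice, and phrases 3–4 restate phrases 1–2: a period heard twice, not a double period (which would end weakly at phrase 2).

repeated period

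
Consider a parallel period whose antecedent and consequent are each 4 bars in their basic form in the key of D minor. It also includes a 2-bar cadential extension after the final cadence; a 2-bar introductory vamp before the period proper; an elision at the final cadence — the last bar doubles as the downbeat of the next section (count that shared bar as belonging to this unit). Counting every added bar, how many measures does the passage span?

12 measures

Basic parallel period: 4 + 4 = 8 bars.
8 (basic form) + 2 (cadential extension) + 2 (introduction) = 12.
The elision shares a bar with the next section but does not change this unit's count.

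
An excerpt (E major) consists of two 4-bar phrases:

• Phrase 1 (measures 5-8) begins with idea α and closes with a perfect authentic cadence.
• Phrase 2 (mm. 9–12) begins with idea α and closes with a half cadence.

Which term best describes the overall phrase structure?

The second phrase closes with a half cadence, which is not stronger than the first phrase's perfect authentic cadence; without a weak→strong cadential pair there is no antecedent–consequent relationship, so this is a phrase group rather than a period.

phrase group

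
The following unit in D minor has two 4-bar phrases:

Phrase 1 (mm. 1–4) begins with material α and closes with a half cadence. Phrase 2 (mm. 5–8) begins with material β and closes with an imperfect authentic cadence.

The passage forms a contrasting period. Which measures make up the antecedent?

measures 1–4

The antecedent is the phrase ending with the weaker cadence (half cadence, phrase 1) and the consequent the one ending more conclusively (imperfect authentic cadence, phrase 2); the antecedent is mm. 1-4.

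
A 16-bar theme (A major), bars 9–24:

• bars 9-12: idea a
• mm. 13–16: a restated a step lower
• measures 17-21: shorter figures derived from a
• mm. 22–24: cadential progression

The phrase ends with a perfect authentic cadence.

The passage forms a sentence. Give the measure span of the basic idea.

measures 9–12

The presentation of a sentence is the basic idea (mm. 9–12) plus its repetition (measures 13-16); the basic idea is therefore mm. 9–12.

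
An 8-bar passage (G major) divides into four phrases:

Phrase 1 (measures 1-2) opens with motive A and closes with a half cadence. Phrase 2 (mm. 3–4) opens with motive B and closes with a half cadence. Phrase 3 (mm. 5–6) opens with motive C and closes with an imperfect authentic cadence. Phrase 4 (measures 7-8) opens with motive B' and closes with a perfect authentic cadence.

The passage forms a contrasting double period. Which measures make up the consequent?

In a double period the first pair of phrases (ending half cadence) is the large antecedent and the second pair (ending perfect authentic cadence) is the large consequent; the consequent is measures 5–8.

measures 5–8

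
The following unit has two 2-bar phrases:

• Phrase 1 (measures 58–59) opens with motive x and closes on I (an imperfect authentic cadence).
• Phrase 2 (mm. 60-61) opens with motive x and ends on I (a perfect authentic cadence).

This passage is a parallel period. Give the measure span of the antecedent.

The antecedent is the phrase ending with the weaker cadence (imperfect authentic cadence, phrase 1) and the consequent the one ending more conclusively (perfect authentic cadence, phrase 2); the antecedent is mm. 58–59.

measures 58–59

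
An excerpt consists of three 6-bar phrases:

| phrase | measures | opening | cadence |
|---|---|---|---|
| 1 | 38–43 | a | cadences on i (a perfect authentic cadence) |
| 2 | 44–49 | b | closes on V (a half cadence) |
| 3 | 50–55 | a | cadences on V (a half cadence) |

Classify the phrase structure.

The final phrase closes with a half cadence, which is not stronger than the preceding half cadence; the 3 phrases lack an overall antecedent–consequent design and so form a phrase group.

phrase group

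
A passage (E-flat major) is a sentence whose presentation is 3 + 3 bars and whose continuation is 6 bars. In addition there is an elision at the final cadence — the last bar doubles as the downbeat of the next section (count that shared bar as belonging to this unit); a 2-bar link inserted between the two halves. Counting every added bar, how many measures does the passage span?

14 measures

Basic sentence: 3 + 3 + 6 = 12 bars.
12 (basic form) + 2 (link) = 14.
The elision shares a bar with the next section but does not change this unit's count.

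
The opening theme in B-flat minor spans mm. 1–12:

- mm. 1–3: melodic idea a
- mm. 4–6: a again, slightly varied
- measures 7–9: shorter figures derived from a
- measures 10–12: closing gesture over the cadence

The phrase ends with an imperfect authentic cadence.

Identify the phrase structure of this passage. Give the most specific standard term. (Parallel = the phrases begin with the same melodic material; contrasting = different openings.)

Basic idea (mm. 1-3) + its repetition (mm. 4–6) form the presentation; fragmentation and cadence (mm. 7–12) form the continuation — the 12-bar whole is a sentence.

sentence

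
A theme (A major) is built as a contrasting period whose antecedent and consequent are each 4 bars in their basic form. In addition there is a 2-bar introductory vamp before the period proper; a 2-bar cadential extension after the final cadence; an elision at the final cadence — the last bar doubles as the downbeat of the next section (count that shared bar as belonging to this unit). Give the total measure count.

Basic contrasting period: 4 + 4 = 8 bars.
8 (basic form) + 2 (introduction) + 2 (cadential extension) = 12.
The elision shares a bar with the next section but does not change this unit's count.

12 measures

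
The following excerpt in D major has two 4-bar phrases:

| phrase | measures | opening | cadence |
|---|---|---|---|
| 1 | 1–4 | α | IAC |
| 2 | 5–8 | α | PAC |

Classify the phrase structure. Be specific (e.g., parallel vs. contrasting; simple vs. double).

Phrase 1 ends with an imperfect authentic cadence (weaker) and phrase 2 with a perfect authentic cadence (stronger): antecedent + consequent = a period.
The two phrases open with the same material (α / α), so the period is parallel.

parallel period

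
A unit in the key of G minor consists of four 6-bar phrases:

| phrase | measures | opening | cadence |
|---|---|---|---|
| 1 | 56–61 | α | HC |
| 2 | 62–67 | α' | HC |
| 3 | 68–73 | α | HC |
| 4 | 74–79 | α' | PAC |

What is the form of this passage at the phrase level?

Four phrases in two halves: the first half (mm. 56–67) ends with a half cadence, the second (mm. 68-79) with a perfect authentic cadence — a large antecedent–consequent pair, i.e. a double period.
Phrase 3 begins with the same material as phrase 1, making it parallel.

parallel double period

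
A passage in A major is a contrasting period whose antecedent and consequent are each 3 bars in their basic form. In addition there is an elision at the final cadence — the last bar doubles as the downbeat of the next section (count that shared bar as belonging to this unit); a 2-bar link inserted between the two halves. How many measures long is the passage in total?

Basic contrasting period: 3 + 3 = 6 bars.
6 (basic form) + 2 (link) = 8.
The elision shares a bar with the next section but does not change this unit's count.

8 measures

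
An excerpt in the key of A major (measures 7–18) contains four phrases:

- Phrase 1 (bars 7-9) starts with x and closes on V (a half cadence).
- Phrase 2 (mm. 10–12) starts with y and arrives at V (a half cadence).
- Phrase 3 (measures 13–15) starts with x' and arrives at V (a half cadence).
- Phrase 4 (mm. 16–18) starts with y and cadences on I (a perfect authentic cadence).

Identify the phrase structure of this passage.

parallel double period

Four phrases in two halves: the first half (mm. 7–12) ends with a half cadence, the second (mm. 13–18) with a perfect authentic cadence — a large antecedent–consequent pair, i.e. a double period.
Phrase 3 begins with the same material as phrase 1, making it parallel.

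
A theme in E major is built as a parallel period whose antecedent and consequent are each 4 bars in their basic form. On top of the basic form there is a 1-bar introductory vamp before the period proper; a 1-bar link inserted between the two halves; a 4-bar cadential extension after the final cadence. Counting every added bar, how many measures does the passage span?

Basic parallel period: 4 + 4 = 8 bars.
8 (basic form) + 1 (introduction) + 1 (link) + 4 (cadential extension) = 14.

14 measures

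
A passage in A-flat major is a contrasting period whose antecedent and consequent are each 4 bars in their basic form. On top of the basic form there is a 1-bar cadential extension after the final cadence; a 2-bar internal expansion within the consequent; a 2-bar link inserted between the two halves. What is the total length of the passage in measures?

13 measures

Basic contrasting period: 4 + 4 = 8 bars.
8 (basic form) + 1 (cadential extension) + 2 (internal expansion) + 2 (link) = 13.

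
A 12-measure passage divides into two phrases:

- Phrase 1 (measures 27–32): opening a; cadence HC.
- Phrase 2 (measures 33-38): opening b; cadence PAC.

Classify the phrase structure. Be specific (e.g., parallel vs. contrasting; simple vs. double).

contrasting period

Phrase 1 ends with a half cadence (weaker) and phrase 2 with a perfect authentic cadence (stronger): antecedent + consequent = a period.
The two phrases open with different material (a / b), so the period is contrasting.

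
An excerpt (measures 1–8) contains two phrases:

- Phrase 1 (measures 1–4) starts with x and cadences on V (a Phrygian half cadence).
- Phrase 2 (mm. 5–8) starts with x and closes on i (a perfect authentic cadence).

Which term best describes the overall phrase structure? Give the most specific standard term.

parallel period

Phrase 1 ends with a Phrygian half cadence (weaker) and phrase 2 with a perfect authentic cadence (stronger): antecedent + consequent = a period.
The two phrases open with the same material (x / x), so the period is parallel.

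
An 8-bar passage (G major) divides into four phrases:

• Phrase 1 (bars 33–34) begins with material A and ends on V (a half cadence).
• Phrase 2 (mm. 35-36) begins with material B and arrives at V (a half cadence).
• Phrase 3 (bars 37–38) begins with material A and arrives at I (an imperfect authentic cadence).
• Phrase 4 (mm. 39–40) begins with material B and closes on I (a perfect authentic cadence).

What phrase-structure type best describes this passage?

parallel double period

Four phrases in two halves: the first half (mm. 33–36) ends with a half cadence, the second (mm. 37-40) with a perfect authentic cadence — a large antecedent–consequent pair, i.e. a double period.
Phrase 3 begins with the same material as phrase 1, making it parallel.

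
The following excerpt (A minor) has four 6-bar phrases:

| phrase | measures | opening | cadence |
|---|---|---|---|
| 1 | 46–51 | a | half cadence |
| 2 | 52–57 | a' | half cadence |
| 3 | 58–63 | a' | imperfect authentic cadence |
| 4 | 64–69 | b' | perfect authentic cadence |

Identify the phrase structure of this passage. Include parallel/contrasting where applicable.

Four phrases in two halves: the first half (bars 46–57) ends with a half cadence, the second (mm. 58–69) with a perfect authentic cadence — a large antecedent–consequent pair, i.e. a double period.
Phrase 3 begins with the same material as phrase 1, making it parallel.

parallel double period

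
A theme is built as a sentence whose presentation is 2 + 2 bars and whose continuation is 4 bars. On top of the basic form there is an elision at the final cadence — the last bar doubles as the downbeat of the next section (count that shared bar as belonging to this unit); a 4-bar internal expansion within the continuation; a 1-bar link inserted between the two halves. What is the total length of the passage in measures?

13 measures

Basic sentence: 2 + 2 + 4 = 8 bars.
8 (basic form) + 4 (internal expansion) + 1 (link) = 13.
The elision shares a bar with the next section but does not change this unit's count.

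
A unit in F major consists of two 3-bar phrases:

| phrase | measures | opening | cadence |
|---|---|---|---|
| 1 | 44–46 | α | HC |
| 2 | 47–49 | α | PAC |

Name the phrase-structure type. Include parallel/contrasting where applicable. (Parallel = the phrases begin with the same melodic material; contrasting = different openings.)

parallel period

Phrase 1 ends with a half cadence (weaker) and phrase 2 with a perfect authentic cadence (stronger): antecedent + consequent = a period.
The two phrases open with the same material (α / α), so the period is parallel.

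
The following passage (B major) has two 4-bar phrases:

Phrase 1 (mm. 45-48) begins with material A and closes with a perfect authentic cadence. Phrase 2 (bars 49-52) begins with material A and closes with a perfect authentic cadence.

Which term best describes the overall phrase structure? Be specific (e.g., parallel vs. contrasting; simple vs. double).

repeated phrase

Both phrases have the same opening (A) and the same cadence (perfect authentic cadence): the second is a restatement, not a consequent, so this is a repeated phrase rather than a period.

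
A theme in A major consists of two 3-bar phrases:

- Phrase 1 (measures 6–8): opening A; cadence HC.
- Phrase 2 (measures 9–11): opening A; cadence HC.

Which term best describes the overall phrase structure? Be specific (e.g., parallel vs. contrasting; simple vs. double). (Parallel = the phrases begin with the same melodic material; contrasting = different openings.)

Both phrases have the same opening (A) and the same cadence (half cadence): the second is a restatement, not a consequent, so this is a repeated phrase rather than a period.

repeated phrase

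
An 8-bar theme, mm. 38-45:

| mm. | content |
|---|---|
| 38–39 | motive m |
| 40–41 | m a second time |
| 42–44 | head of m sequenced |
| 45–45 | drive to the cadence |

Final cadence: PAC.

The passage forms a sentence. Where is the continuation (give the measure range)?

measures 42–45

After the presentation (measures 38–41), the continuation covers the fragmentation through the cadence: measures 42–45.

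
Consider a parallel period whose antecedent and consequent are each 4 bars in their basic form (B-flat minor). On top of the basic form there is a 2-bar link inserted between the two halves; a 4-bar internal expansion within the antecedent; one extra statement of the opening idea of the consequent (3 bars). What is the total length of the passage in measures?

17 measures

Basic parallel period: 4 + 4 = 8 bars.
8 (basic form) + 2 (link) + 4 (internal expansion) + 3 (extra statement) = 17.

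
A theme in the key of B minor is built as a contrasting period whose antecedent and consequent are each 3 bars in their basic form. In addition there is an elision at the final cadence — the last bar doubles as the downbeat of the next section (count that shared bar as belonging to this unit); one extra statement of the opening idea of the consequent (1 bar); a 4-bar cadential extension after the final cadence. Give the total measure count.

11 measures

Basic contrasting period: 3 + 3 = 6 bars.
6 (basic form) + 1 (extra statement) + 4 (cadential extension) = 11.
The elision shares a bar with the next section but does not change this unit's count.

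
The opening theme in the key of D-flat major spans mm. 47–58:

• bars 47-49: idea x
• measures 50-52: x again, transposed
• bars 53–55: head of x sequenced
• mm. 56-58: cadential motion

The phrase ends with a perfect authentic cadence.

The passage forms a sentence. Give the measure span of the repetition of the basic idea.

The presentation of a sentence is the basic idea (mm. 47–49) plus its repetition (bars 50–52); the repetition of the basic idea is therefore measures 50-52.

measures 50–52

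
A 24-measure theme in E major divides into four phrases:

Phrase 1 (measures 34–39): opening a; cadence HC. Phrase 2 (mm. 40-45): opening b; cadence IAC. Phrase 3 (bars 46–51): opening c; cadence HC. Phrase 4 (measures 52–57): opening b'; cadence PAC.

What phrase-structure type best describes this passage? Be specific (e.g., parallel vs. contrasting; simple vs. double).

Four phrases in two halves: the first half (mm. 34-45) ends with an imperfect authentic cadence, the second (mm. 46-57) with a perfect authentic cadence — a large antecedent–consequent pair, i.e. a double period.
Phrase 3 begins with different material from phrase 1, making it contrasting.

contrasting double period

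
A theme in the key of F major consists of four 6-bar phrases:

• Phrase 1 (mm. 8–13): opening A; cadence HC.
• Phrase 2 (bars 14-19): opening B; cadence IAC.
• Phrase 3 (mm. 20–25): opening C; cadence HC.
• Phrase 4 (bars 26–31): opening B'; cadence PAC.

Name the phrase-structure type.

Four phrases in two halves: the first half (measures 8–19) ends with an imperfect authentic cadence, the second (measures 20-31) with a perfect authentic cadence — a large antecedent–consequent pair, i.e. a double period.
Phrase 3 begins with different material from phrase 1, making it contrasting.

contrasting double period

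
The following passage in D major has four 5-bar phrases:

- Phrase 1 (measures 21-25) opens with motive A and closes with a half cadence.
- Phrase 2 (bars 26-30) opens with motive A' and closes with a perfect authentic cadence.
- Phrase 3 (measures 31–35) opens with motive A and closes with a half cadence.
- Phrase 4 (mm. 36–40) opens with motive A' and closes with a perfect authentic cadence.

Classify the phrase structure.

repeated period

The cadence pattern HC–PAC–HC–PAC is weak–strong twice, and phrases 3–4 restate phrases 1–2: a period heard twice, not a double period (which would end weakly at phrase 2).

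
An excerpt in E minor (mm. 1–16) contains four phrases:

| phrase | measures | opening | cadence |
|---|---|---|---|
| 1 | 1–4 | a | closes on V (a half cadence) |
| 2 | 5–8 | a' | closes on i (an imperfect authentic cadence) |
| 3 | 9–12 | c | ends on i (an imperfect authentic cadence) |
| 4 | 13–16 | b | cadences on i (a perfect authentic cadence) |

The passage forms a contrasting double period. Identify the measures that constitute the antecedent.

In a double period the four phrases pair into a large antecedent (phrases 1–2, ending imperfect authentic cadence) and a large consequent (phrases 3–4, ending perfect authentic cadence). The antecedent spans bars 1–8.

measures 1–8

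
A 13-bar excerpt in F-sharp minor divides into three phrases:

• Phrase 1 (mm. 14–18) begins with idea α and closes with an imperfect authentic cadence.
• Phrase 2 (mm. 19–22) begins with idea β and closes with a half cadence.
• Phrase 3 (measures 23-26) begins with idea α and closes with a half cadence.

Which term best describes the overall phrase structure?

The final phrase closes with a half cadence, which is not stronger than the preceding half cadence; the 3 phrases lack an overall antecedent–consequent design and so form a phrase group.

phrase group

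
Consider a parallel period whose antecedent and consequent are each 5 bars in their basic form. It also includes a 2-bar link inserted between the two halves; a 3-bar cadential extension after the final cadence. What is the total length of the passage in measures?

15 measures

Basic parallel period: 5 + 5 = 10 bars.
10 (basic form) + 2 (link) + 3 (cadential extension) = 15.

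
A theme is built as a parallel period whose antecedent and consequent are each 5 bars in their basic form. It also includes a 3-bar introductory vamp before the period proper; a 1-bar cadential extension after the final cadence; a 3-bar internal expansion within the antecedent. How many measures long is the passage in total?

Basic parallel period: 5 + 5 = 10 bars.
10 (basic form) + 3 (introduction) + 1 (cadential extension) + 3 (internal expansion) = 17.

17 measures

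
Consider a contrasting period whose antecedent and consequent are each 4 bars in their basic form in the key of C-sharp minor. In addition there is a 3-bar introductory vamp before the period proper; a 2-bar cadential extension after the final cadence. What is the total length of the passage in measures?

13 measures

Basic contrasting period: 4 + 4 = 8 bars.
8 (basic form) + 3 (introduction) + 2 (cadential extension) = 13.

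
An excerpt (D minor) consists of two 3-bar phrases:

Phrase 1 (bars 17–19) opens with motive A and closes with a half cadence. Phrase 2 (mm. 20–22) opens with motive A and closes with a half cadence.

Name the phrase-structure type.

Both phrases have the same opening (A) and the same cadence (half cadence): the second is a restatement, not a consequent, so this is a repeated phrase rather than a period.

repeated phrase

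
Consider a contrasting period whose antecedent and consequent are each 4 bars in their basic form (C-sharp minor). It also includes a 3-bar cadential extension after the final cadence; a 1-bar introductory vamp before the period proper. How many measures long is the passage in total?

Basic contrasting period: 4 + 4 = 8 bars.
8 (basic form) + 3 (cadential extension) + 1 (introduction) = 12.

12 measures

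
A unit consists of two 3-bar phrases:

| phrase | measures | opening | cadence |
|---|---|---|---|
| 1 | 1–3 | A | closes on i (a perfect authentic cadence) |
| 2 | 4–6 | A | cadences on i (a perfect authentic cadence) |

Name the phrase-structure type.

repeated phrase

Both phrases have the same opening (A) and the same cadence (perfect authentic cadence): the second is a restatement, not a consequent, so this is a repeated phrase rather than a period.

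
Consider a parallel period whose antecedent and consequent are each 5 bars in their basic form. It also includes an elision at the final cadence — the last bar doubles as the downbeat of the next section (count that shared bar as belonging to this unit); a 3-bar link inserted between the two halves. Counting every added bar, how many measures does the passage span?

13 measures

Basic parallel period: 5 + 5 = 10 bars.
10 (basic form) + 3 (link) = 13.
The elision shares a bar with the next section but does not change this unit's count.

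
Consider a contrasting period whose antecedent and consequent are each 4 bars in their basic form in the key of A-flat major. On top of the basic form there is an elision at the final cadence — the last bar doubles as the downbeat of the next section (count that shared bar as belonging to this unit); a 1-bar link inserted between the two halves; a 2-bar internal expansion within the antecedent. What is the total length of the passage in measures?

Basic contrasting period: 4 + 4 = 8 bars.
8 (basic form) + 1 (link) + 2 (internal expansion) = 11.
The elision shares a bar with the next section but does not change this unit's count.

11 measures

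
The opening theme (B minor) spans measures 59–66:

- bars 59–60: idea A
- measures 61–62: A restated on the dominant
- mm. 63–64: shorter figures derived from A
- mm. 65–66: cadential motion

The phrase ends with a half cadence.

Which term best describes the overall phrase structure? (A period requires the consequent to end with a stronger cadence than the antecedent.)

sentence

Basic idea (mm. 59-60) + its repetition (mm. 61–62) form the presentation; fragmentation and cadence (mm. 63–66) form the continuation — the 8-bar whole is a sentence.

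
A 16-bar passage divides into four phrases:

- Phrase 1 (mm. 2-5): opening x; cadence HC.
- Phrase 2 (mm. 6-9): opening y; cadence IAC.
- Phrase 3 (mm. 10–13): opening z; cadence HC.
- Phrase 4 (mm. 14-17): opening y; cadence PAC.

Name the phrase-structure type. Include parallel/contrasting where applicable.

Four phrases in two halves: the first half (bars 2-9) ends with an imperfect authentic cadence, the second (mm. 10–17) with a perfect authentic cadence — a large antecedent–consequent pair, i.e. a double period.
Phrase 3 begins with different material from phrase 1, making it contrasting.

contrasting double period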